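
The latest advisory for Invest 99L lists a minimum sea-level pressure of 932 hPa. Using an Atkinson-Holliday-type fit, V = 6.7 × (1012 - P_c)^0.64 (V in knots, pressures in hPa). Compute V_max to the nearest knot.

ΔP = 1012 − 932 = 80 hPa.
80^0.64 ≈ 16.519.
V ≈ 6.7 × 16.519 ≈ 110.7 kt.

111 kt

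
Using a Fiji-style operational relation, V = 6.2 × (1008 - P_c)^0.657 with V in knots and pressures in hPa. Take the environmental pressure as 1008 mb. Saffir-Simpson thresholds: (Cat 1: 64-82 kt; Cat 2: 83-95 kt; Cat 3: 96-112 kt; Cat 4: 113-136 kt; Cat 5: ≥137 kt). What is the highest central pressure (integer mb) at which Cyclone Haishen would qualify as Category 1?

Category 1 begins at V = 64 kt.
Required ΔP = (64/6.2)^(1/0.657) = 10.323^1.522 ≈ 34.92 mb.
P_c ≤ 1008 − 34.92 = 973.08, so the highest integer P_c is 973 mb.

973 mb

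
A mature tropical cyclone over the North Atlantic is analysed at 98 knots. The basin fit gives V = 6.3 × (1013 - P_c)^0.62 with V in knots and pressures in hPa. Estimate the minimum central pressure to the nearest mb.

929 mb

ΔP = (V / 6.3)^(1/0.62) = (98/6.3)^1.613.
98/6.3 = 15.556; 15.556^1.613 ≈ 83.64 mb.
P_c = 1013 − 83.64 = 929.36 ≈ 929 mb.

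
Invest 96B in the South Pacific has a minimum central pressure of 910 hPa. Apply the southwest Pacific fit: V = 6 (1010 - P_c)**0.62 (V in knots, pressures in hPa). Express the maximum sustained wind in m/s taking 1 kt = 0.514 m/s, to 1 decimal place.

53.6 m/s

ΔP = 1010 − 910 = 100 hPa.
V ≈ 6 × 100^0.62 = 6 × 17.378 ≈ 104.268 kt.
104.268 × 0.514 ≈ 53.59 m/s → 53.6 m/s.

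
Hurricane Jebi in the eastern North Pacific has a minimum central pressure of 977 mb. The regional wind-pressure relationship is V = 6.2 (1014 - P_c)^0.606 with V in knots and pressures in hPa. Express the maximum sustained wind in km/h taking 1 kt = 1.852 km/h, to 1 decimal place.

102.4 km/h

ΔP = 1014 − 977 = 37 mb.
V ≈ 6.2 × 37^0.606 = 6.2 × 8.919 ≈ 55.300 kt.
55.300 × 1.852 ≈ 102.41 km/h → 102.4 km/h.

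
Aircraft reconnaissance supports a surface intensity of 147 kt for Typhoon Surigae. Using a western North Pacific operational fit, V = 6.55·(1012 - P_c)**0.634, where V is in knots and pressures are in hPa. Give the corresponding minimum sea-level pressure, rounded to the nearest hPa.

ΔP = (V / 6.55)^(1/0.634) = (147/6.55)^1.577.
147/6.55 = 22.443; 22.443^1.577 ≈ 135.22 hPa.
P_c = 1012 − 135.22 = 876.78 ≈ 877 hPa.

877 hPa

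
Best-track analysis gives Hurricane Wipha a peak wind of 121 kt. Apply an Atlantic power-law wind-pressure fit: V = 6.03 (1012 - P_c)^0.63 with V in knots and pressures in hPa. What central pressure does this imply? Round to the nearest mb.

ΔP = (V / 6.03)^(1/0.63) = (121/6.03)^1.587.
121/6.03 = 20.066; 20.066^1.587 ≈ 116.79 mb.
P_c = 1012 − 116.79 = 895.21 ≈ 895 mb.

895 mb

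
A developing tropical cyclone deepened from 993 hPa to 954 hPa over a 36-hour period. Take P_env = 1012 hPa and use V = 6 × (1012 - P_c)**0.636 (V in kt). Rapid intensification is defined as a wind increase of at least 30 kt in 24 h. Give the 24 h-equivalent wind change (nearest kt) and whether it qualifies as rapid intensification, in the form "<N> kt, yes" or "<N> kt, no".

27 kt, no

V₁: ΔP = 19, V ≈ 6 × 19^0.636 ≈ 39.03 kt.
V₂: ΔP = 58, V ≈ 6 × 58^0.636 ≈ 79.38 kt.
ΔV over 36 h = 40.35 kt → 24 h equivalent = 40.35 × 24/36 ≈ 26.90 kt.
27 kt < 30 kt ⇒ not rapid intensification.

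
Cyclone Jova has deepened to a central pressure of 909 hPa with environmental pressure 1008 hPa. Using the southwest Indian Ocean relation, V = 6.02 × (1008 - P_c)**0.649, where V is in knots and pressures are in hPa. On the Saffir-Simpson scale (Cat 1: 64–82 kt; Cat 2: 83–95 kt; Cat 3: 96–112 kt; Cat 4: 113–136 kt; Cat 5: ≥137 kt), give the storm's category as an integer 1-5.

4

ΔP = 1008 − 909 = 99 hPa.
V ≈ 6.02 × 99^0.649 = 6.02 × 19.73 ≈ 119 kt.
119 kt falls in the Category 4 band.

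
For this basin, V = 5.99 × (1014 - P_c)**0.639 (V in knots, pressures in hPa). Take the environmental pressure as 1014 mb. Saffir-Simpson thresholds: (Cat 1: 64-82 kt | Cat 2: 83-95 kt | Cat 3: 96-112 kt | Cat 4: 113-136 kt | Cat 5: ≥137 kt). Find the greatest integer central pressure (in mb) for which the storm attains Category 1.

973 mb

Category 1 begins at V = 64 kt.
Required ΔP = (64/5.99)^(1/0.639) = 10.684^1.565 ≈ 40.73 mb.
P_c ≤ 1014 − 40.73 = 973.27, so the highest integer P_c is 973 mb.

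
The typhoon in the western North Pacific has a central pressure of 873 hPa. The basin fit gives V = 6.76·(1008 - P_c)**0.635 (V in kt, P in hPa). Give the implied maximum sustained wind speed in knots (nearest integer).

152 kt

ΔP = 1008 − 873 = 135 hPa.
135^0.635 ≈ 22.530.
V ≈ 6.76 × 22.530 ≈ 152.3 kt.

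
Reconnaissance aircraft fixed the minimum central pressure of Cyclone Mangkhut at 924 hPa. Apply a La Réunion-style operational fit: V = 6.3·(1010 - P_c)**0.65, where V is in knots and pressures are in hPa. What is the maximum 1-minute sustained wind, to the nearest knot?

ΔP = 1010 − 924 = 86 hPa.
86^0.65 ≈ 18.089.
V ≈ 6.3 × 18.089 ≈ 114.0 kt.

114 kt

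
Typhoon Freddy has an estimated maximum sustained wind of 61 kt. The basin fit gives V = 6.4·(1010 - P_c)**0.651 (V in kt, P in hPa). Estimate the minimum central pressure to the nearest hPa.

978 hPa

ΔP = (V / 6.4)^(1/0.651) = (61/6.4)^1.536.
61/6.4 = 9.531; 9.531^1.536 ≈ 31.92 hPa.
P_c = 1010 − 31.92 = 978.08 ≈ 978 hPa.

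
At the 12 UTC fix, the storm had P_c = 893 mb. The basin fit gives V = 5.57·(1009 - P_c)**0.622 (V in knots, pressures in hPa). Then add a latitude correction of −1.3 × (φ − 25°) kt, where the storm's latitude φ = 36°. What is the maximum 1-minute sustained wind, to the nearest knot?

ΔP = 1009 − 893 = 116 mb.
116^0.622 ≈ 19.235.
V ≈ 5.57 × 19.235 ≈ 107.1 kt.
Latitude correction: −1.3 × (36 − 25) = -14.3 kt.
Corrected V ≈ 92.8 kt → 93 kt.

93 kt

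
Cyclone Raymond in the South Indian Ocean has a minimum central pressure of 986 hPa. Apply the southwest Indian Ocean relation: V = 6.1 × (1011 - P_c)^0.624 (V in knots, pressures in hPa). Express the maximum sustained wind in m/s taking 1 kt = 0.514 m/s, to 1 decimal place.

23.4 m/s

ΔP = 1011 − 986 = 25 hPa.
V ≈ 6.1 × 25^0.624 = 6.1 × 7.453 ≈ 45.462 kt.
45.462 × 0.514 ≈ 23.37 m/s → 23.4 m/s.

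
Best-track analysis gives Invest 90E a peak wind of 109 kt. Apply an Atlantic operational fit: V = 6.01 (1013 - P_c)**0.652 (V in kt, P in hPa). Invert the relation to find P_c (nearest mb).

928 mb

ΔP = (V / 6.01)^(1/0.652) = (109/6.01)^1.534.
109/6.01 = 18.136; 18.136^1.534 ≈ 85.17 mb.
P_c = 1013 − 85.17 = 927.83 ≈ 928 mb.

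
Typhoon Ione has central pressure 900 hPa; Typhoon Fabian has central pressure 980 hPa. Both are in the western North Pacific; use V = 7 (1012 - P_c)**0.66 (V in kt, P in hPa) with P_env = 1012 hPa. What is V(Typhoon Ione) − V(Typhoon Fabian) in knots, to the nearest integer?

Typhoon Ione: ΔP = 112; V ≈ 7 × 112^0.66 ≈ 157.61 kt.
Typhoon Fabian: ΔP = 32; V ≈ 7 × 32^0.66 ≈ 68.94 kt.
Difference ≈ 157.61 − 68.94 = 88.67 → 89 kt.

89 kt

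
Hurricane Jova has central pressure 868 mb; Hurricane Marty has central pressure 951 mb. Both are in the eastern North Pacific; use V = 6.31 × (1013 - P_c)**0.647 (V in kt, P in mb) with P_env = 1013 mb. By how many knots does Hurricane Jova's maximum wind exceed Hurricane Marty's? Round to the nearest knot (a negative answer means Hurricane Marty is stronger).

67 kt

Hurricane Jova: ΔP = 145; V ≈ 6.31 × 145^0.647 ≈ 157.92 kt.
Hurricane Marty: ΔP = 62; V ≈ 6.31 × 62^0.647 ≈ 91.14 kt.
Difference ≈ 157.92 − 91.14 = 66.78 → 67 kt.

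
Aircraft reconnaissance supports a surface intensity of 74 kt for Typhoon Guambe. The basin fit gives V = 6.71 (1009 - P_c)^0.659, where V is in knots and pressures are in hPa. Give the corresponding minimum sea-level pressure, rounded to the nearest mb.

971 mb

ΔP = (V / 6.71)^(1/0.659) = (74/6.71)^1.517.
74/6.71 = 11.028; 11.028^1.517 ≈ 38.19 mb.
P_c = 1009 − 38.19 = 970.81 ≈ 971 mb.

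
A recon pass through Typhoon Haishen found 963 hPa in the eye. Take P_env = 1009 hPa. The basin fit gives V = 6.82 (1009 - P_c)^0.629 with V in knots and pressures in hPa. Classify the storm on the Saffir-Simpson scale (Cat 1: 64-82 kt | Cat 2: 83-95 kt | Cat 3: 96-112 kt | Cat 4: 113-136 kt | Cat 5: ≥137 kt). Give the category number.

1

ΔP = 1009 − 963 = 46 hPa.
V ≈ 6.82 × 46^0.629 = 6.82 × 11.11 ≈ 76 kt.
76 kt falls in the Category 1 band.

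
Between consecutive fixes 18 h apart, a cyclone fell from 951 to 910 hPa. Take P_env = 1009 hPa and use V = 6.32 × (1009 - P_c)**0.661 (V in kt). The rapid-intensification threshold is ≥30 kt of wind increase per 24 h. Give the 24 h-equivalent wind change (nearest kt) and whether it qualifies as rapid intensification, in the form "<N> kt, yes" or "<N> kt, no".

V₁: ΔP = 58, V ≈ 6.32 × 58^0.661 ≈ 92.54 kt.
V₂: ΔP = 99, V ≈ 6.32 × 99^0.661 ≈ 131.77 kt.
ΔV over 18 h = 39.23 kt → 24 h equivalent = 39.23 × 24/18 ≈ 52.31 kt.
52 kt ≥ 30 kt ⇒ rapid intensification.

52 kt, yes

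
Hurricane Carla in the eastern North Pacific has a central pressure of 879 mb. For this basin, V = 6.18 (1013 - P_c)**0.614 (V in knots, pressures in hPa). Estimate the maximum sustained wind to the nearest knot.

ΔP = 1013 − 879 = 134 mb.
134^0.614 ≈ 20.232.
V ≈ 6.18 × 20.232 ≈ 125.0 kt.

125 kt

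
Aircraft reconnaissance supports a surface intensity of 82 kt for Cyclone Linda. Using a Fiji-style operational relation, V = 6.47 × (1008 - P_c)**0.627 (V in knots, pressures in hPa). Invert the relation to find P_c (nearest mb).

951 mb

ΔP = (V / 6.47)^(1/0.627) = (82/6.47)^1.595.
82/6.47 = 12.674; 12.674^1.595 ≈ 57.42 mb.
P_c = 1008 − 57.42 = 950.58 ≈ 951 mb.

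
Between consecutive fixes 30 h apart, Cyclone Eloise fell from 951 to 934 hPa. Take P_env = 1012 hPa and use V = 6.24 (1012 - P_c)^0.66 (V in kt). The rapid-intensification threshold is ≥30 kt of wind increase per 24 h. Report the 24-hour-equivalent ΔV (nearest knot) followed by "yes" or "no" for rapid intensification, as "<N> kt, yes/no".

13 kt, no

V₁: ΔP = 61, V ≈ 6.24 × 61^0.66 ≈ 94.08 kt.
V₂: ΔP = 78, V ≈ 6.24 × 78^0.66 ≈ 110.65 kt.
ΔV over 30 h = 16.57 kt → 24 h equivalent = 16.57 × 24/30 ≈ 13.26 kt.
13 kt < 30 kt ⇒ not rapid intensification.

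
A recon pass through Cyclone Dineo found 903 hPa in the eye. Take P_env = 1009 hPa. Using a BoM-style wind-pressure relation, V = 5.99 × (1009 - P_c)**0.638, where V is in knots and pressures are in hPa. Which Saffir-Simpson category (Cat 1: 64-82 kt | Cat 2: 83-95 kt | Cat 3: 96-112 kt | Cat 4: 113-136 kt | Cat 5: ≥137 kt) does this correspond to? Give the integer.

ΔP = 1009 − 903 = 106 hPa.
V ≈ 5.99 × 106^0.638 = 5.99 × 19.59 ≈ 117 kt.
117 kt falls in the Category 4 band.

4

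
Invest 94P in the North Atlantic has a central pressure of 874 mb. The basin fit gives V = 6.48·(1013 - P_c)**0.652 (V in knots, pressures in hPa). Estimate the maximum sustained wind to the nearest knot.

ΔP = 1013 − 874 = 139 mb.
139^0.652 ≈ 24.960.
V ≈ 6.48 × 24.960 ≈ 161.7 kt.

162 kt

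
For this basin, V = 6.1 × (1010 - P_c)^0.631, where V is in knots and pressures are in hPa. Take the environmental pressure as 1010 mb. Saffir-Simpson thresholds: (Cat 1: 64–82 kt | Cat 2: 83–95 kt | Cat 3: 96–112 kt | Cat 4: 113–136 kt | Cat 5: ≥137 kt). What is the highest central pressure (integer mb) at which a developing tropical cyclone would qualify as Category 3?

Category 3 begins at V = 96 kt.
Required ΔP = (96/6.1)^(1/0.631) = 15.738^1.585 ≈ 78.87 mb.
P_c ≤ 1010 − 78.87 = 931.13, so the highest integer P_c is 931 mb.

931 mb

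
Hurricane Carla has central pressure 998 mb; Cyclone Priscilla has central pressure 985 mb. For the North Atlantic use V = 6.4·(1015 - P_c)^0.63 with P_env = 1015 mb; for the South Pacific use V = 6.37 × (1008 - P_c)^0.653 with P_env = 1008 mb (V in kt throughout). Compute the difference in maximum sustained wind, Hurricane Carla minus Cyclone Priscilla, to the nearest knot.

-11 kt

Hurricane Carla: ΔP = 17; V ≈ 6.4 × 17^0.63 ≈ 38.14 kt.
Cyclone Priscilla: ΔP = 23; V ≈ 6.37 × 23^0.653 ≈ 49.36 kt.
Difference ≈ 38.14 − 49.36 = -11.22 → -11 kt.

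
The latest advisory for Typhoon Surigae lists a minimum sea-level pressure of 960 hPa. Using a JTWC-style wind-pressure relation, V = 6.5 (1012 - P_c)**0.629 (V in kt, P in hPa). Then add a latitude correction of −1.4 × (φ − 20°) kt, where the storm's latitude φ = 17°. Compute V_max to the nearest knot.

82 kt

ΔP = 1012 − 960 = 52 hPa.
52^0.629 ≈ 12.005.
V ≈ 6.5 × 12.005 ≈ 78.0 kt.
Latitude correction: −1.4 × (17 − 20) = 4.2 kt.
Corrected V ≈ 82.2 kt → 82 kt.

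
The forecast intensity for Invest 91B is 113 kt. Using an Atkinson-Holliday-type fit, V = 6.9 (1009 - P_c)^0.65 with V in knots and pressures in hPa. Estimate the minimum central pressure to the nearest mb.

935 mb

ΔP = (V / 6.9)^(1/0.65) = (113/6.9)^1.538.
113/6.9 = 16.377; 16.377^1.538 ≈ 73.80 mb.
P_c = 1009 − 73.80 = 935.20 ≈ 935 mb.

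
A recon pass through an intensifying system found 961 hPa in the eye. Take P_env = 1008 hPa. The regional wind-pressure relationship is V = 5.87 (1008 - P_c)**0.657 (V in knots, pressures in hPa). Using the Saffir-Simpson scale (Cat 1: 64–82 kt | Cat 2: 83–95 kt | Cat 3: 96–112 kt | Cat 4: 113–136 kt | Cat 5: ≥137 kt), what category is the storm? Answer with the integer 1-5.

ΔP = 1008 − 961 = 47 hPa.
V ≈ 5.87 × 47^0.657 = 5.87 × 12.55 ≈ 74 kt.
74 kt falls in the Category 1 band.

1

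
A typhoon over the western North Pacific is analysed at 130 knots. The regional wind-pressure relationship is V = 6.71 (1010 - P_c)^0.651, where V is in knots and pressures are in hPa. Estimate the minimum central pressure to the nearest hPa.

ΔP = (V / 6.71)^(1/0.651) = (130/6.71)^1.536.
130/6.71 = 19.374; 19.374^1.536 ≈ 94.91 hPa.
P_c = 1010 − 94.91 = 915.09 ≈ 915 hPa.

915 hPa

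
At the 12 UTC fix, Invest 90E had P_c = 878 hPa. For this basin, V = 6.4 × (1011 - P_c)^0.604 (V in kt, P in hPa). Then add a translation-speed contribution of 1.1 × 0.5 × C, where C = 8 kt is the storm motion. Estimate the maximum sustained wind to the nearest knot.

ΔP = 1011 − 878 = 133 hPa.
133^0.604 ≈ 19.178.
V ≈ 6.4 × 19.178 ≈ 122.7 kt.
Translation term: 1.1 × 0.5 × 8 = 4.4 kt.
Corrected V ≈ 127.1 kt → 127 kt.

127 kt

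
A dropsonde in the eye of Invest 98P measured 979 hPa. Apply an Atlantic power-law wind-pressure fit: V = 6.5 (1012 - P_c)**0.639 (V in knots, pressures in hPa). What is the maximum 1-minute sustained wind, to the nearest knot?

61 kt

ΔP = 1012 − 979 = 33 hPa.
33^0.639 ≈ 9.340.
V ≈ 6.5 × 9.340 ≈ 60.7 kt.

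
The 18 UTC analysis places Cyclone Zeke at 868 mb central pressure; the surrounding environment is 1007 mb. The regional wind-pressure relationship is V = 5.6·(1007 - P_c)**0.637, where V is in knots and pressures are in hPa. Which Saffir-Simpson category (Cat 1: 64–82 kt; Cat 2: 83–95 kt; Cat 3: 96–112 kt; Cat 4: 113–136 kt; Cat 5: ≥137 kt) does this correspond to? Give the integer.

ΔP = 1007 − 868 = 139 mb.
V ≈ 5.6 × 139^0.637 = 5.6 × 23.18 ≈ 130 kt.
130 kt falls in the Category 4 band.

4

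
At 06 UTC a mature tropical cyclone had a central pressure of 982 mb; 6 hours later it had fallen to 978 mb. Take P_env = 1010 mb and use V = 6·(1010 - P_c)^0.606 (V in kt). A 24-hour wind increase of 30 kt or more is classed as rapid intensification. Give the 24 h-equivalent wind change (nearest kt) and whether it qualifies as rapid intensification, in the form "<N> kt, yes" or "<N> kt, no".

15 kt, no

V₁: ΔP = 28, V ≈ 6 × 28^0.606 ≈ 45.20 kt.
V₂: ΔP = 32, V ≈ 6 × 32^0.606 ≈ 49.01 kt.
ΔV over 6 h = 3.81 kt → 24 h equivalent = 3.81 × 24/6 ≈ 15.24 kt.
15 kt < 30 kt ⇒ not rapid intensification.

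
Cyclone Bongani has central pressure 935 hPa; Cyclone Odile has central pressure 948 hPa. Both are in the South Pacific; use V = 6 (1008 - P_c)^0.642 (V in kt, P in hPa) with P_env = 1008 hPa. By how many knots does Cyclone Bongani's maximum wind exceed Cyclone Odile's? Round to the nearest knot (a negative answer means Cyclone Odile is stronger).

11 kt

Cyclone Bongani: ΔP = 73; V ≈ 6 × 73^0.642 ≈ 94.28 kt.
Cyclone Odile: ΔP = 60; V ≈ 6 × 60^0.642 ≈ 83.12 kt.
Difference ≈ 94.28 − 83.12 = 11.16 → 11 kt.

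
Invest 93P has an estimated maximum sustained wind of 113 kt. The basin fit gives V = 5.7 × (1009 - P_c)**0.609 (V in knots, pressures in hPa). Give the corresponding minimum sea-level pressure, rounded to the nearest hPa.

874 hPa

ΔP = (V / 5.7)^(1/0.609) = (113/5.7)^1.642.
113/5.7 = 19.825; 19.825^1.642 ≈ 134.91 hPa.
P_c = 1009 − 134.91 = 874.09 ≈ 874 hPa.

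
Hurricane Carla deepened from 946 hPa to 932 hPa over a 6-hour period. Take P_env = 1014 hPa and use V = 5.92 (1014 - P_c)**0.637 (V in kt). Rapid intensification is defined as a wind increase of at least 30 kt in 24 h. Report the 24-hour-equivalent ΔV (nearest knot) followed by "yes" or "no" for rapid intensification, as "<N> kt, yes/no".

V₁: ΔP = 68, V ≈ 5.92 × 68^0.637 ≈ 87.02 kt.
V₂: ΔP = 82, V ≈ 5.92 × 82^0.637 ≈ 98.04 kt.
ΔV over 6 h = 11.02 kt → 24 h equivalent = 11.02 × 24/6 ≈ 44.08 kt.
44 kt ≥ 30 kt ⇒ rapid intensification.

44 kt, yes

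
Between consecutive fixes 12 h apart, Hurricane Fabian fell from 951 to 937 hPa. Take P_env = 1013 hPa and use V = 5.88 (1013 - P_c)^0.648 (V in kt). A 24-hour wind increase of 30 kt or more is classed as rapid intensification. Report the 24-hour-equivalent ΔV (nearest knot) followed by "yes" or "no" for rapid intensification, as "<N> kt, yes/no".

24 kt, no

V₁: ΔP = 62, V ≈ 5.88 × 62^0.648 ≈ 85.28 kt.
V₂: ΔP = 76, V ≈ 5.88 × 76^0.648 ≈ 97.31 kt.
ΔV over 12 h = 12.03 kt → 24 h equivalent = 12.03 × 24/12 ≈ 24.06 kt.
24 kt < 30 kt ⇒ not rapid intensification.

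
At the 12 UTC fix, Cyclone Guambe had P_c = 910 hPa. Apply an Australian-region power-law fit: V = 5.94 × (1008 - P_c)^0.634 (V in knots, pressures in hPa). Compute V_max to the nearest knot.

109 kt

ΔP = 1008 − 910 = 98 hPa.
98^0.634 ≈ 18.299.
V ≈ 5.94 × 18.299 ≈ 108.7 kt.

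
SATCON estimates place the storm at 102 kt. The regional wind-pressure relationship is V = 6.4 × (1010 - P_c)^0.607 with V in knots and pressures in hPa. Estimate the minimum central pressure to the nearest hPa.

914 hPa

ΔP = (V / 6.4)^(1/0.607) = (102/6.4)^1.647.
102/6.4 = 15.938; 15.938^1.647 ≈ 95.70 hPa.
P_c = 1010 − 95.70 = 914.30 ≈ 914 hPa.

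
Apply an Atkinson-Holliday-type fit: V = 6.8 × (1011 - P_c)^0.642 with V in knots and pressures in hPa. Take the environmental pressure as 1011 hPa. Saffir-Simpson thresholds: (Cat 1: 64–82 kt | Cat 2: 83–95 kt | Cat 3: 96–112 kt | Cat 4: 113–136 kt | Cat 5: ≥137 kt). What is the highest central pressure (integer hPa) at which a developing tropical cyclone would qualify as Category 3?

949 hPa

Category 3 begins at V = 96 kt.
Required ΔP = (96/6.8)^(1/0.642) = 14.118^1.558 ≈ 61.79 hPa.
P_c ≤ 1011 − 61.79 = 949.21, so the highest integer P_c is 949 hPa.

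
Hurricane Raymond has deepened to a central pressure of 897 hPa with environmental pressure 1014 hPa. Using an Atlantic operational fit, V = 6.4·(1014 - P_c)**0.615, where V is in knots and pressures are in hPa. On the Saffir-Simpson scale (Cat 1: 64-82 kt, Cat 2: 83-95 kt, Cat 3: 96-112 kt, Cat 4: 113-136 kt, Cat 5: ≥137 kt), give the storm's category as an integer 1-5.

ΔP = 1014 − 897 = 117 hPa.
V ≈ 6.4 × 117^0.615 = 6.4 × 18.70 ≈ 120 kt.
120 kt falls in the Category 4 band.

4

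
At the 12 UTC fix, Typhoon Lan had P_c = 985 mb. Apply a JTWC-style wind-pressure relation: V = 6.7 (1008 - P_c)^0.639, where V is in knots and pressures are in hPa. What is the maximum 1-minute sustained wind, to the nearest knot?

ΔP = 1008 − 985 = 23 mb.
23^0.639 ≈ 7.416.
V ≈ 6.7 × 7.416 ≈ 49.7 kt.

50 kt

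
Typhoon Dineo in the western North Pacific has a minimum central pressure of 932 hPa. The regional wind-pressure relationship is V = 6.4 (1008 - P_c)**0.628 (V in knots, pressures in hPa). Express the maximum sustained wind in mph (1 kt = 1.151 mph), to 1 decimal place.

ΔP = 1008 − 932 = 76 hPa.
V ≈ 6.4 × 76^0.628 = 6.4 × 15.176 ≈ 97.125 kt.
97.125 × 1.151 ≈ 111.79 mph → 111.8 mph.

111.8 mph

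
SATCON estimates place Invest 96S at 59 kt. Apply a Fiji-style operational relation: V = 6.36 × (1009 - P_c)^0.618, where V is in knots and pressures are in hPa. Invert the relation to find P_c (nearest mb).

972 mb

ΔP = (V / 6.36)^(1/0.618) = (59/6.36)^1.618.
59/6.36 = 9.277; 9.277^1.618 ≈ 36.76 mb.
P_c = 1009 − 36.76 = 972.24 ≈ 972 mb.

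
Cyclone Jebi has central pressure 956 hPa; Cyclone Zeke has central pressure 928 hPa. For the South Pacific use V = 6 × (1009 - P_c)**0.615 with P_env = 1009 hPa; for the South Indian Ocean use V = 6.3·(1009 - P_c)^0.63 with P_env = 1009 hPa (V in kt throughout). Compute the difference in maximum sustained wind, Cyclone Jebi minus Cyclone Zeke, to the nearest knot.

Cyclone Jebi: ΔP = 53; V ≈ 6 × 53^0.615 ≈ 68.96 kt.
Cyclone Zeke: ΔP = 81; V ≈ 6.3 × 81^0.63 ≈ 100.39 kt.
Difference ≈ 68.96 − 100.39 = -31.43 → -31 kt.

-31 kt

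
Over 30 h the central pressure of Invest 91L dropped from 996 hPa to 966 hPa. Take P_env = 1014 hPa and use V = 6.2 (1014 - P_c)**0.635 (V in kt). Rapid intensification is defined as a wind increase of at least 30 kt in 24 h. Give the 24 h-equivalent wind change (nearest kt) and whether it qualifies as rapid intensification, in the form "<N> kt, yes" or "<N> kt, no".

V₁: ΔP = 18, V ≈ 6.2 × 18^0.635 ≈ 38.86 kt.
V₂: ΔP = 48, V ≈ 6.2 × 48^0.635 ≈ 72.44 kt.
ΔV over 30 h = 33.58 kt → 24 h equivalent = 33.58 × 24/30 ≈ 26.86 kt.
27 kt < 30 kt ⇒ not rapid intensification.

27 kt, no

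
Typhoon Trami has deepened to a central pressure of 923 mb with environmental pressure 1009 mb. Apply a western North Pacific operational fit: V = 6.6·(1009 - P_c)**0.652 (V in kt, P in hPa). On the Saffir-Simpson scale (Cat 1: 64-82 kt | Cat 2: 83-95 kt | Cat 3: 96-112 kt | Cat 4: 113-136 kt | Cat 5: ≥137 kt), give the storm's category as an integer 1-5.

ΔP = 1009 − 923 = 86 mb.
V ≈ 6.6 × 86^0.652 = 6.6 × 18.25 ≈ 120 kt.
120 kt falls in the Category 4 band.

4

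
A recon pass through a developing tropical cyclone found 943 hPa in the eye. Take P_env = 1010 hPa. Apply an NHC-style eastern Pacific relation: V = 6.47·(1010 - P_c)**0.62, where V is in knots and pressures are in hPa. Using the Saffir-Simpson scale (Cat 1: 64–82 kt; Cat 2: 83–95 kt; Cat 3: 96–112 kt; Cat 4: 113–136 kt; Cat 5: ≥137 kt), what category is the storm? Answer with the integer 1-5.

2

ΔP = 1010 − 943 = 67 hPa.
V ≈ 6.47 × 67^0.62 = 6.47 × 13.56 ≈ 88 kt.
88 kt falls in the Category 2 band.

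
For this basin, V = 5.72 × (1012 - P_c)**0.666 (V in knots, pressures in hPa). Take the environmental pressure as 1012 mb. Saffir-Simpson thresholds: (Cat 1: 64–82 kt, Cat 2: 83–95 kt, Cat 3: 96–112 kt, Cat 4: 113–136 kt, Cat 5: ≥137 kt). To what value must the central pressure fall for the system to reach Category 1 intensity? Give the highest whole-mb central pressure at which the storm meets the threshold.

Category 1 begins at V = 64 kt.
Required ΔP = (64/5.72)^(1/0.666) = 11.189^1.502 ≈ 37.56 mb.
P_c ≤ 1012 − 37.56 = 974.44, so the highest integer P_c is 974 mb.

974 mb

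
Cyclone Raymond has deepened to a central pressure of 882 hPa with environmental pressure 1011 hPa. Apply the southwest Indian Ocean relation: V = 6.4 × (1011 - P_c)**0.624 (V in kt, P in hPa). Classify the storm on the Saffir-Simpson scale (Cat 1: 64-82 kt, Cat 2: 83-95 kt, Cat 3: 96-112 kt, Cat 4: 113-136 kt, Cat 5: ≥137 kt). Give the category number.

ΔP = 1011 − 882 = 129 hPa.
V ≈ 6.4 × 129^0.624 = 6.4 × 20.75 ≈ 133 kt.
133 kt falls in the Category 4 band.

4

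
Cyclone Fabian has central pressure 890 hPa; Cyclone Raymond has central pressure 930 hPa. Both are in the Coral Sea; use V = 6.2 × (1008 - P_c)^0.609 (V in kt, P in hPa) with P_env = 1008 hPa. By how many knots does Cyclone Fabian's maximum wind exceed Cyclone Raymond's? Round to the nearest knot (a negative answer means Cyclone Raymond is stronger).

Cyclone Fabian: ΔP = 118; V ≈ 6.2 × 118^0.609 ≈ 113.28 kt.
Cyclone Raymond: ΔP = 78; V ≈ 6.2 × 78^0.609 ≈ 88.04 kt.
Difference ≈ 113.28 − 88.04 = 25.24 → 25 kt.

25 kt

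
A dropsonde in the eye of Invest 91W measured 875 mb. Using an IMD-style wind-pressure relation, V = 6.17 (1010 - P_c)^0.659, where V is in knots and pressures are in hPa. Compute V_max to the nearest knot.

ΔP = 1010 − 875 = 135 mb.
135^0.659 ≈ 25.345.
V ≈ 6.17 × 25.345 ≈ 156.4 kt.

156 kt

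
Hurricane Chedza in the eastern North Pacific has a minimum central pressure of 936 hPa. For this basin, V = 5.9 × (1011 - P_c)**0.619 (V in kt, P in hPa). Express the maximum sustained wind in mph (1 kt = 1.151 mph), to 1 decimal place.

ΔP = 1011 − 936 = 75 hPa.
V ≈ 5.9 × 75^0.619 = 5.9 × 14.476 ≈ 85.411 kt.
85.411 × 1.151 ≈ 98.31 mph → 98.3 mph.

98.3 mph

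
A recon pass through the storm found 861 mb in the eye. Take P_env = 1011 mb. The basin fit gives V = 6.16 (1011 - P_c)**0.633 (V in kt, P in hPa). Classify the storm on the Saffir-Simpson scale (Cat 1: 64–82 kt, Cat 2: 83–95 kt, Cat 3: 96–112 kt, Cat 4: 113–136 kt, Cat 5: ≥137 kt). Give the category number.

ΔP = 1011 − 861 = 150 mb.
V ≈ 6.16 × 150^0.633 = 6.16 × 23.85 ≈ 147 kt.
147 kt falls in the Category 5 band.

5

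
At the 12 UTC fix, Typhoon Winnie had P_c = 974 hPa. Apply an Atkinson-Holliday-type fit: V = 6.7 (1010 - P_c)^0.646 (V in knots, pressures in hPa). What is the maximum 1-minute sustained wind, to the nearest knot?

68 kt

ΔP = 1010 − 974 = 36 hPa.
36^0.646 ≈ 10.124.
V ≈ 6.7 × 10.124 ≈ 67.8 kt.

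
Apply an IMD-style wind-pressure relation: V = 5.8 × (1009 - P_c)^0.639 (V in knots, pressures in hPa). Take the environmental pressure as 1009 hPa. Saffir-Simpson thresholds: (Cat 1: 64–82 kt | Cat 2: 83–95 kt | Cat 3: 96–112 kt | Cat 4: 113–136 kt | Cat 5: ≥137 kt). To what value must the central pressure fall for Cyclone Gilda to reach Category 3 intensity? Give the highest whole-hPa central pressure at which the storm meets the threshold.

Category 3 begins at V = 96 kt.
Required ΔP = (96/5.8)^(1/0.639) = 16.552^1.565 ≈ 80.80 hPa.
P_c ≤ 1009 − 80.80 = 928.20, so the highest integer P_c is 928 hPa.

928 hPa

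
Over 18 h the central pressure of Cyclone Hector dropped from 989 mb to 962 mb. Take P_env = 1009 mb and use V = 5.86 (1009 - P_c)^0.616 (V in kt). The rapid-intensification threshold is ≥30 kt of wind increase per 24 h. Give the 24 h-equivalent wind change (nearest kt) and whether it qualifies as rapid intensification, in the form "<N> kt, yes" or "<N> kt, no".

V₁: ΔP = 20, V ≈ 5.86 × 20^0.616 ≈ 37.10 kt.
V₂: ΔP = 47, V ≈ 5.86 × 47^0.616 ≈ 62.79 kt.
ΔV over 18 h = 25.69 kt → 24 h equivalent = 25.69 × 24/18 ≈ 34.25 kt.
34 kt ≥ 30 kt ⇒ rapid intensification.

34 kt, yes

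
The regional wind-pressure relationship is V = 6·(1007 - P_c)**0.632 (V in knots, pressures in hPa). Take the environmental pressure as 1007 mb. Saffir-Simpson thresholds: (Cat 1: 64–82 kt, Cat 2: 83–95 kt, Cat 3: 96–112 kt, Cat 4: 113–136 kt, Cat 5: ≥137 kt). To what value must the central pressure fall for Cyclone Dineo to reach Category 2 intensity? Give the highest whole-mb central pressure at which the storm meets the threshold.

Category 2 begins at V = 83 kt.
Required ΔP = (83/6)^(1/0.632) = 13.833^1.582 ≈ 63.87 mb.
P_c ≤ 1007 − 63.87 = 943.13, so the highest integer P_c is 943 mb.

943 mb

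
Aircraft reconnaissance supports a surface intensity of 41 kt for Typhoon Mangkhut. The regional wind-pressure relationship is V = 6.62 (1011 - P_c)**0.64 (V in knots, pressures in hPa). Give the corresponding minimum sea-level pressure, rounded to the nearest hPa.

ΔP = (V / 6.62)^(1/0.64) = (41/6.62)^1.562.
41/6.62 = 6.193; 6.193^1.562 ≈ 17.27 hPa.
P_c = 1011 − 17.27 = 993.73 ≈ 994 hPa.

994 hPa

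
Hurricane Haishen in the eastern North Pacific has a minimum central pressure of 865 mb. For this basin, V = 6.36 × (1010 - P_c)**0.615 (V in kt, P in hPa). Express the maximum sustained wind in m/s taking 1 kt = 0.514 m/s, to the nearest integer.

ΔP = 1010 − 865 = 145 mb.
V ≈ 6.36 × 145^0.615 = 6.36 × 21.342 ≈ 135.737 kt.
135.737 × 0.514 ≈ 69.77 m/s → 70 m/s.

70 m/s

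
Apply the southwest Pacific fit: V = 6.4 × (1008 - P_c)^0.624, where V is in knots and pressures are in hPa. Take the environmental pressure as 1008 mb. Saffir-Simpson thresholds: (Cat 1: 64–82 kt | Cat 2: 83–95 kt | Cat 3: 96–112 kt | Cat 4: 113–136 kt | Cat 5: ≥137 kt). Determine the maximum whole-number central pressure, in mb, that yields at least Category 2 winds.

947 mb

Category 2 begins at V = 83 kt.
Required ΔP = (83/6.4)^(1/0.624) = 12.969^1.603 ≈ 60.74 mb.
P_c ≤ 1008 − 60.74 = 947.26, so the highest integer P_c is 947 mb.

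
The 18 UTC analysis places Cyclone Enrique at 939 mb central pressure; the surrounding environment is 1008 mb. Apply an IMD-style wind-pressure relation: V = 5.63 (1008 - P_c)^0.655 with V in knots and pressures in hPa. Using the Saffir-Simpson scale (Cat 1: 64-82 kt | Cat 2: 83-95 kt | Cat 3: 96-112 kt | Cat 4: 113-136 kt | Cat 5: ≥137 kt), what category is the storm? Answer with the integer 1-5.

2

ΔP = 1008 − 939 = 69 mb.
V ≈ 5.63 × 69^0.655 = 5.63 × 16.01 ≈ 90 kt.
90 kt falls in the Category 2 band.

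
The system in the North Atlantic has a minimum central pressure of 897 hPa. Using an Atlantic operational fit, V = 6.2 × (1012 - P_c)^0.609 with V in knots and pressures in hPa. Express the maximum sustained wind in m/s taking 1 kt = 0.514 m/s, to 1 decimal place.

57.3 m/s

ΔP = 1012 − 897 = 115 hPa.
V ≈ 6.2 × 115^0.609 = 6.2 × 17.987 ≈ 111.521 kt.
111.521 × 0.514 ≈ 57.32 m/s → 57.3 m/s.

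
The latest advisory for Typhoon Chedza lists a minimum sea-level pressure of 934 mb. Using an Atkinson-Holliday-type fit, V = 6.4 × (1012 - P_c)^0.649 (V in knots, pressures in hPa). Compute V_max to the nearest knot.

ΔP = 1012 − 934 = 78 mb.
78^0.649 ≈ 16.903.
V ≈ 6.4 × 16.903 ≈ 108.2 kt.

108 kt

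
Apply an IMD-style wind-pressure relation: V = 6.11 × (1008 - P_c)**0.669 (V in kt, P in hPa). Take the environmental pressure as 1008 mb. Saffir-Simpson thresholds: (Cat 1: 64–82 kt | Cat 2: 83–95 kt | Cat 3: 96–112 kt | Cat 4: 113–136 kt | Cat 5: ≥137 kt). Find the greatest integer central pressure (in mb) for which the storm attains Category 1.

974 mb

Category 1 begins at V = 64 kt.
Required ΔP = (64/6.11)^(1/0.669) = 10.475^1.495 ≈ 33.49 mb.
P_c ≤ 1008 − 33.49 = 974.51, so the highest integer P_c is 974 mb.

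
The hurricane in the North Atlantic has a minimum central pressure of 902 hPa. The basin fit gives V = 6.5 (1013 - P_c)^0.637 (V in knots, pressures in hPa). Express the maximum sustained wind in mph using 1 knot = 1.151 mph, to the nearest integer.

ΔP = 1013 − 902 = 111 hPa.
V ≈ 6.5 × 111^0.637 = 6.5 × 20.085 ≈ 130.552 kt.
130.552 × 1.151 ≈ 150.27 mph → 150 mph.

150 mph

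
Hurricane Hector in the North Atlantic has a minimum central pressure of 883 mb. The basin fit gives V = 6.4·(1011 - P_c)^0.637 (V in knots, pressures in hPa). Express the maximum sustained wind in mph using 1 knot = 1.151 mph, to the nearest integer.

ΔP = 1011 − 883 = 128 mb.
V ≈ 6.4 × 128^0.637 = 6.4 × 21.993 ≈ 140.758 kt.
140.758 × 1.151 ≈ 162.01 mph → 162 mph.

162 mph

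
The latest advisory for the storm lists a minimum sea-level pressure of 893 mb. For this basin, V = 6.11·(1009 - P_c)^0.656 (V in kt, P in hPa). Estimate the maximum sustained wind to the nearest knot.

138 kt

ΔP = 1009 − 893 = 116 mb.
116^0.656 ≈ 22.609.
V ≈ 6.11 × 22.609 ≈ 138.1 kt.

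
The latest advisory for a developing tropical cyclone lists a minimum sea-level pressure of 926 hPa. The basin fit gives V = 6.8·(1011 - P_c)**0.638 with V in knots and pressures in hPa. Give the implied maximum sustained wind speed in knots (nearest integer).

116 kt

ΔP = 1011 − 926 = 85 hPa.
85^0.638 ≈ 17.020.
V ≈ 6.8 × 17.020 ≈ 115.7 kt.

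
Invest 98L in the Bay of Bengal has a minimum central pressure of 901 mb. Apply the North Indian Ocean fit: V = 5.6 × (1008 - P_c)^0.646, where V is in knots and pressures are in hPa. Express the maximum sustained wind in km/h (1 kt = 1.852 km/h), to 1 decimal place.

ΔP = 1008 − 901 = 107 mb.
V ≈ 5.6 × 107^0.646 = 5.6 × 20.464 ≈ 114.596 kt.
114.596 × 1.852 ≈ 212.23 km/h → 212.2 km/h.

212.2 km/h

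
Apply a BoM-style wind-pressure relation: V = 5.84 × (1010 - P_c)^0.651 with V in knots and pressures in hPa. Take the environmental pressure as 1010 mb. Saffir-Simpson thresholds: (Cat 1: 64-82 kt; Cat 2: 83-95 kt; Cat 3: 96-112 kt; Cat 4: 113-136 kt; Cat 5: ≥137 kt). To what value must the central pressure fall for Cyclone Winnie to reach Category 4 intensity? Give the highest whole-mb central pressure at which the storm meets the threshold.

915 mb

Category 4 begins at V = 113 kt.
Required ΔP = (113/5.84)^(1/0.651) = 19.349^1.536 ≈ 94.72 mb.
P_c ≤ 1010 − 94.72 = 915.28, so the highest integer P_c is 915 mb.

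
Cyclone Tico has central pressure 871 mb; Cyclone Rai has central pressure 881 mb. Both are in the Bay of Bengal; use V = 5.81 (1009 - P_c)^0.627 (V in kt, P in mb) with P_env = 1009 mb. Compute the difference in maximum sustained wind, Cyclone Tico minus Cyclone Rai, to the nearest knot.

Cyclone Tico: ΔP = 138; V ≈ 5.81 × 138^0.627 ≈ 127.61 kt.
Cyclone Rai: ΔP = 128; V ≈ 5.81 × 128^0.627 ≈ 121.73 kt.
Difference ≈ 127.61 − 121.73 = 5.88 → 6 kt.

6 kt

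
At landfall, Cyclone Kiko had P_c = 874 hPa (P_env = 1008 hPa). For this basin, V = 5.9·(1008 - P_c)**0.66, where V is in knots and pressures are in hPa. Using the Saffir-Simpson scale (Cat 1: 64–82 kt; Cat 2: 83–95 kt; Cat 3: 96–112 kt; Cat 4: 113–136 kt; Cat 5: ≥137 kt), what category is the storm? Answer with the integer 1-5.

ΔP = 1008 − 874 = 134 hPa.
V ≈ 5.9 × 134^0.66 = 5.9 × 25.34 ≈ 150 kt.
150 kt falls in the Category 5 band.

5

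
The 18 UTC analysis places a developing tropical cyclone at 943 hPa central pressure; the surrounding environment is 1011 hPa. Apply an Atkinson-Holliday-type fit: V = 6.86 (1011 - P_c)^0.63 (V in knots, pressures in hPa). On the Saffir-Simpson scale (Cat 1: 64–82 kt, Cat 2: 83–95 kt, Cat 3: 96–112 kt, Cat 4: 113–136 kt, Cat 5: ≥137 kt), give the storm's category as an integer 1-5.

ΔP = 1011 − 943 = 68 hPa.
V ≈ 6.86 × 68^0.63 = 6.86 × 14.27 ≈ 98 kt.
98 kt falls in the Category 3 band.

3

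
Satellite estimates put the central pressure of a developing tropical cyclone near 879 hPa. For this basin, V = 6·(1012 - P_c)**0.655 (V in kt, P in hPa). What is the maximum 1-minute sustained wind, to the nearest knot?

ΔP = 1012 − 879 = 133 hPa.
133^0.655 ≈ 24.611.
V ≈ 6 × 24.611 ≈ 147.7 kt.

148 kt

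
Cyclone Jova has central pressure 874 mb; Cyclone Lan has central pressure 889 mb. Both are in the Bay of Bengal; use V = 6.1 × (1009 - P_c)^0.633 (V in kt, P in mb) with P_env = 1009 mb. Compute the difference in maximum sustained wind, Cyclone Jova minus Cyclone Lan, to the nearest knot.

10 kt

Cyclone Jova: ΔP = 135; V ≈ 6.1 × 135^0.633 ≈ 136.09 kt.
Cyclone Lan: ΔP = 120; V ≈ 6.1 × 120^0.633 ≈ 126.31 kt.
Difference ≈ 136.09 − 126.31 = 9.78 → 10 kt.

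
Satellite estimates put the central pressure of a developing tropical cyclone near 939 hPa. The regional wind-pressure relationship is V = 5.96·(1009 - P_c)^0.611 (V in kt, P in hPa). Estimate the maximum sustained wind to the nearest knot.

80 kt

ΔP = 1009 − 939 = 70 hPa.
70^0.611 ≈ 13.408.
V ≈ 5.96 × 13.408 ≈ 79.9 kt.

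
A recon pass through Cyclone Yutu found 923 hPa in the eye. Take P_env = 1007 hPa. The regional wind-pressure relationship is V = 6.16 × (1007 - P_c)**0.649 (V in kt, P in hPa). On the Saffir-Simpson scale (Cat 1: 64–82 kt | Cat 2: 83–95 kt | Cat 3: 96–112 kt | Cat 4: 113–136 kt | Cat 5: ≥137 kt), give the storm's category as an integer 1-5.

3

ΔP = 1007 − 923 = 84 hPa.
V ≈ 6.16 × 84^0.649 = 6.16 × 17.74 ≈ 109 kt.
109 kt falls in the Category 3 band.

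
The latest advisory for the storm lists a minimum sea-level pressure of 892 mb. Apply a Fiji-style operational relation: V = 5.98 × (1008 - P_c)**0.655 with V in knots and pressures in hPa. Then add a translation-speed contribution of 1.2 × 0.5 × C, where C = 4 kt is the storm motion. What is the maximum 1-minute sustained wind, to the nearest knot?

137 kt

ΔP = 1008 − 892 = 116 mb.
116^0.655 ≈ 22.502.
V ≈ 5.98 × 22.502 ≈ 134.6 kt.
Translation term: 1.2 × 0.5 × 4 = 2.4 kt.
Corrected V ≈ 137 kt → 137 kt.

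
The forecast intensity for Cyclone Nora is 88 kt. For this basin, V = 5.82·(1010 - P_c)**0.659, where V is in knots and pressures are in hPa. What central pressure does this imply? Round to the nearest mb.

ΔP = (V / 5.82)^(1/0.659) = (88/5.82)^1.517.
88/5.82 = 15.120; 15.120^1.517 ≈ 61.65 mb.
P_c = 1010 − 61.65 = 948.35 ≈ 948 mb.

948 mb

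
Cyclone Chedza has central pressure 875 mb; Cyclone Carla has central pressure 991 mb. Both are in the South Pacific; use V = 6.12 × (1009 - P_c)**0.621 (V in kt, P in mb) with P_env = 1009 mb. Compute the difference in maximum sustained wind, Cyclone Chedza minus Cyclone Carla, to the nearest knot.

91 kt

Cyclone Chedza: ΔP = 134; V ≈ 6.12 × 134^0.621 ≈ 128.14 kt.
Cyclone Carla: ΔP = 18; V ≈ 6.12 × 18^0.621 ≈ 36.84 kt.
Difference ≈ 128.14 − 36.84 = 91.30 → 91 kt.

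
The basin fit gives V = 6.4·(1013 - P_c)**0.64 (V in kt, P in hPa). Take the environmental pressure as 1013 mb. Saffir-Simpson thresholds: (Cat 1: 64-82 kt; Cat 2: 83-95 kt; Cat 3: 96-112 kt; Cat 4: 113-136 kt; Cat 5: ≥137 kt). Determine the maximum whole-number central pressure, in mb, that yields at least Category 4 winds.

924 mb

Category 4 begins at V = 113 kt.
Required ΔP = (113/6.4)^(1/0.64) = 17.656^1.562 ≈ 88.77 mb.
P_c ≤ 1013 − 88.77 = 924.23, so the highest integer P_c is 924 mb.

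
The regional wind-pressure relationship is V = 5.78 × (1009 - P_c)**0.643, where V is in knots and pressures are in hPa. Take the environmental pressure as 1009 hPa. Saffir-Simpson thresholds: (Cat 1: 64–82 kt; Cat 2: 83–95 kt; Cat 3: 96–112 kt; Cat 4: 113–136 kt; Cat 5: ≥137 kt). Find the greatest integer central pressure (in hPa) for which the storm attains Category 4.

907 hPa

Category 4 begins at V = 113 kt.
Required ΔP = (113/5.78)^(1/0.643) = 19.550^1.555 ≈ 101.86 hPa.
P_c ≤ 1009 − 101.86 = 907.14, so the highest integer P_c is 907 hPa.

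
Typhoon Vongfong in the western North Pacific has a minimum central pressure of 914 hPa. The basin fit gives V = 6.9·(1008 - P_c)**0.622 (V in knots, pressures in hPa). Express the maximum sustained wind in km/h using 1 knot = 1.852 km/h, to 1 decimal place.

215.7 km/h

ΔP = 1008 − 914 = 94 hPa.
V ≈ 6.9 × 94^0.622 = 6.9 × 16.877 ≈ 116.449 kt.
116.449 × 1.852 ≈ 215.66 km/h → 215.7 km/h.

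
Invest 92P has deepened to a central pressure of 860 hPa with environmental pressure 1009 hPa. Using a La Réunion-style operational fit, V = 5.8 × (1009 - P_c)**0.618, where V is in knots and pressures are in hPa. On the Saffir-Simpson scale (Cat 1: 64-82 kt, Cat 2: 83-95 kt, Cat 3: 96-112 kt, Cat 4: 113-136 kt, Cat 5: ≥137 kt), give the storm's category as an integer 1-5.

ΔP = 1009 − 860 = 149 hPa.
V ≈ 5.8 × 149^0.618 = 5.8 × 22.03 ≈ 128 kt.
128 kt falls in the Category 4 band.

4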